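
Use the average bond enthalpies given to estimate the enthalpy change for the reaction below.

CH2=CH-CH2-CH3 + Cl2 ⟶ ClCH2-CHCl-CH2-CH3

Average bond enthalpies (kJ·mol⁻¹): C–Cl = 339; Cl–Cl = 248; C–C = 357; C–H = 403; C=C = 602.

Bonds broken (reactants):
  C–C: 2 × 357 = 714
  C–H: 8 × 403 = 3224
  C=C: 1 × 602 = 602
  Cl–Cl: 1 × 248 = 248
  Σ(broken) = 4788 kJ
Bonds formed (products):
  C–C: 3 × 357 = 1071
  C–Cl: 2 × 339 = 678
  C–H: 8 × 403 = 3224
  Σ(formed) = 4973 kJ
ΔH = Σ(broken) − Σ(formed) = 4788 − 4973 = −185 kJ

ΔH ≈ −185 kJ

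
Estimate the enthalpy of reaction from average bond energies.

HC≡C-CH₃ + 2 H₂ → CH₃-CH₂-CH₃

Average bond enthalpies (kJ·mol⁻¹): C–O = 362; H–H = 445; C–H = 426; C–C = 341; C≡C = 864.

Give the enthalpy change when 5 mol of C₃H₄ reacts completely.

ΔH = −1455 kJ

Bonds broken (reactants):
  C≡C: 1 × 864 = 864
  C–C: 1 × 341 = 341
  C–H: 4 × 426 = 1704
  H–H: 2 × 445 = 890
  Σ(broken) = 3799 kJ
Bonds formed (products):
  C–C: 2 × 341 = 682
  C–H: 8 × 426 = 3408
  Σ(formed) = 4090 kJ
ΔH = Σ(broken) − Σ(formed) = 3799 − 4090 = −291 kJ
For 5× the reaction as written: 5 × (−291) = −1455 kJ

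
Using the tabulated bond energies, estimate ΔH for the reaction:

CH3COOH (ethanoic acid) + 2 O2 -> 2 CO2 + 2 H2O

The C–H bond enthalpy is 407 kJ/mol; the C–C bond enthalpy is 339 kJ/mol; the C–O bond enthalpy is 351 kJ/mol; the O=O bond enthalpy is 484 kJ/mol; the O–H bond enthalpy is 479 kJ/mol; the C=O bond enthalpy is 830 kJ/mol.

Bonds broken (reactants):
  C–C: 1 × 339 = 339
  C–H: 3 × 407 = 1221
  C–O: 1 × 351 = 351
  C=O: 1 × 830 = 830
  O–H: 1 × 479 = 479
  O=O: 2 × 484 = 968
  Σ(broken) = 4188 kJ
Bonds formed (products):
  C=O: 4 × 830 = 3320
  O–H: 4 × 479 = 1916
  Σ(formed) = 5236 kJ
ΔH = Σ(broken) − Σ(formed) = 4188 − 5236 = −1048 kJ

ΔH ≈ −1048 kJ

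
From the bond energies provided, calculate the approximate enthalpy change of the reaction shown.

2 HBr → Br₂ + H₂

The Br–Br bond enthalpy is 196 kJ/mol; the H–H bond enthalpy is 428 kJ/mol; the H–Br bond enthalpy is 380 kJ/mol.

ΔH ≈ +136 kJ

Bonds broken (reactants):
  H–Br: 2 × 380 = 760
  Σ(broken) = 760 kJ
Bonds formed (products):
  Br–Br: 1 × 196 = 196
  H–H: 1 × 428 = 428
  Σ(formed) = 624 kJ
ΔH = Σ(broken) − Σ(formed) = 760 − 624 = +136 kJ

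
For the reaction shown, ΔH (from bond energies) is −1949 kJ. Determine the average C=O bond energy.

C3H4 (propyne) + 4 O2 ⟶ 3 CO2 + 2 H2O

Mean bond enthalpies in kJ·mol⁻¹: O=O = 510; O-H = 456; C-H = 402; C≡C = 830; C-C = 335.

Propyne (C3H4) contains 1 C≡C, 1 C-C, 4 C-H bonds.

Let D be the C=O bond energy.
Σ(broken) = 1×830 + 1×335 + 4×402 + 4×510 = 4813
Σ(formed) = 6×D + 4×456 = 1824 + 6D
ΔH = Σ(broken) − Σ(formed) = (4813) − (1824 + 6D) = +2989 − 6D
Setting this equal to −1949 kJ gives 6D = 4938, so D = 823 kJ/mol.

D(C=O) ≈ 823 kJ/mol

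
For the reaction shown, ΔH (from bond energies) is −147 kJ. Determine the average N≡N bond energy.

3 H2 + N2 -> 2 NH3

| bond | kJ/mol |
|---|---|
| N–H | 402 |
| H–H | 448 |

D(N≡N) ≈ 921 kJ/mol

Let D be the N≡N bond energy.
Σ(broken) = 3×448 + 1×D = 1344 + D
Σ(formed) = 6×402 = 2412
ΔH = Σ(broken) − Σ(formed) = (1344 + D) − (2412) = −1068 + D
Setting this equal to −147 kJ gives D = 921 kJ/mol.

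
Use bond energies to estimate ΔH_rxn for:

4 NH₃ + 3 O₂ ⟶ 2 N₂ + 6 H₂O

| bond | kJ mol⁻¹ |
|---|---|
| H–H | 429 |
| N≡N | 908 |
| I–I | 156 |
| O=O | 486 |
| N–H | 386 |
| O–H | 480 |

Bonds broken (reactants):
  N–H: 12 × 386 = 4632
  O=O: 3 × 486 = 1458
  Σ(broken) = 6090 kJ
Bonds formed (products):
  N≡N: 2 × 908 = 1816
  O–H: 12 × 480 = 5760
  Σ(formed) = 7576 kJ
ΔH = Σ(broken) − Σ(formed) = 6090 − 7576 = −1486 kJ

ΔH ≈ −1486 kJ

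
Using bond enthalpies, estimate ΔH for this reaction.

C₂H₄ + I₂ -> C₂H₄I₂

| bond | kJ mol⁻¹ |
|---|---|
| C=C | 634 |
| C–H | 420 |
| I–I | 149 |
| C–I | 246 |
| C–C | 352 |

Bonds broken (reactants):
  C–H: 4 × 420 = 1680
  C=C: 1 × 634 = 634
  I–I: 1 × 149 = 149
  Σ(broken) = 2463 kJ
Bonds formed (products):
  C–C: 1 × 352 = 352
  C–H: 4 × 420 = 1680
  C–I: 2 × 246 = 492
  Σ(formed) = 2524 kJ
ΔH = Σ(broken) − Σ(formed) = 2463 − 2524 = −61 kJ

ΔH ≈ −61 kJ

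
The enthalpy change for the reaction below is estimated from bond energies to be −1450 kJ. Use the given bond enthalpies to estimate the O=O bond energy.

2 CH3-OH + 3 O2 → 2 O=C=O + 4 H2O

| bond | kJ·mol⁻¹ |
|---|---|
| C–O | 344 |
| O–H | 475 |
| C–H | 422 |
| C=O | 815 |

Let D be the O=O bond energy.
Σ(broken) = 6×422 + 2×344 + 2×475 + 3×D = 4170 + 3D
Σ(formed) = 4×815 + 8×475 = 7060
ΔH = Σ(broken) − Σ(formed) = (4170 + 3D) − (7060) = −2890 + 3D
Setting this equal to −1450 kJ gives 3D = 1440, so D = 480 kJ/mol.

D(O=O) ≈ 480 kJ/mol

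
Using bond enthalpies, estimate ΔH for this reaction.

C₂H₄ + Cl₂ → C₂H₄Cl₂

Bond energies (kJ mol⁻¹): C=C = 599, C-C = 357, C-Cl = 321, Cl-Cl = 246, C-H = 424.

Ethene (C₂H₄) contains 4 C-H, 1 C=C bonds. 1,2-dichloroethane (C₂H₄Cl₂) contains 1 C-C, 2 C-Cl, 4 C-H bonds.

ΔH ≈ −154 kJ

Bonds broken (reactants):
  C-H: 4 × 424 = 1696
  C=C: 1 × 599 = 599
  Cl-Cl: 1 × 246 = 246
  Σ(broken) = 2541 kJ
Bonds formed (products):
  C-C: 1 × 357 = 357
  C-Cl: 2 × 321 = 642
  C-H: 4 × 424 = 1696
  Σ(formed) = 2695 kJ
ΔH = Σ(broken) − Σ(formed) = 2541 − 2695 = −154 kJ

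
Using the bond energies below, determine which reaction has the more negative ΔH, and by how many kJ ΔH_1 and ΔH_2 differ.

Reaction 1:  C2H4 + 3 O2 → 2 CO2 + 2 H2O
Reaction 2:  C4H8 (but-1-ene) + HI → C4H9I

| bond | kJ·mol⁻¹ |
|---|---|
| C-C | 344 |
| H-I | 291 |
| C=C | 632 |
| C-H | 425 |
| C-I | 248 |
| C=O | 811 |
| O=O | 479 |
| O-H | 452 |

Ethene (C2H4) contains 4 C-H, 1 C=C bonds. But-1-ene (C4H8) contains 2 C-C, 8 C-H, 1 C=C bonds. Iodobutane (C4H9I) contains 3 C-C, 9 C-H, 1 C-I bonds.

Reaction 1, by 1189 kJ

Reaction 1:
  Bonds broken (reactants):
    C-H: 4 × 425 = 1700
    C=C: 1 × 632 = 632
    O=O: 3 × 479 = 1437
    Σ(broken) = 3769 kJ
  Bonds formed (products):
    C=O: 4 × 811 = 3244
    O-H: 4 × 452 = 1808
    Σ(formed) = 5052 kJ
  ΔH_1 = 3769 − 5052 = −1283 kJ
Reaction 2:
  Bonds broken (reactants):
    C-C: 2 × 344 = 688
    C-H: 8 × 425 = 3400
    C=C: 1 × 632 = 632
    H-I: 1 × 291 = 291
    Σ(broken) = 5011 kJ
  Bonds formed (products):
    C-C: 3 × 344 = 1032
    C-H: 9 × 425 = 3825
    C-I: 1 × 248 = 248
    Σ(formed) = 5105 kJ
  ΔH_2 = 5011 − 5105 = −94 kJ
ΔH_1 − ΔH_2 = −1189 kJ, so reaction 1 has the more negative ΔH; |ΔH_1 − ΔH_2| = 1189 kJ.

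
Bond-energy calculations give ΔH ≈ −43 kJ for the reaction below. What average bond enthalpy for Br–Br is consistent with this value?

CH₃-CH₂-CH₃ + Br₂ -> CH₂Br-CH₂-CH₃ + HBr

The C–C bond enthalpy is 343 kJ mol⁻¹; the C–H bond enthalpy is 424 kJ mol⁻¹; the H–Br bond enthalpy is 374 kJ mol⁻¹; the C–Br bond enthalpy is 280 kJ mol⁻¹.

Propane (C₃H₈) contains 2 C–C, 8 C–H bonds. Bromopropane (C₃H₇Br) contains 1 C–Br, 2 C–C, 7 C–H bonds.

D(Br–Br) ≈ 187 kJ/mol

Let D be the Br–Br bond energy.
Σ(broken) = 1×D + 2×343 + 8×424 = 4078 + D
Σ(formed) = 1×280 + 2×343 + 7×424 + 1×374 = 4308
ΔH = Σ(broken) − Σ(formed) = (4078 + D) − (4308) = −230 + D
Setting this equal to −43 kJ gives D = 187 kJ/mol.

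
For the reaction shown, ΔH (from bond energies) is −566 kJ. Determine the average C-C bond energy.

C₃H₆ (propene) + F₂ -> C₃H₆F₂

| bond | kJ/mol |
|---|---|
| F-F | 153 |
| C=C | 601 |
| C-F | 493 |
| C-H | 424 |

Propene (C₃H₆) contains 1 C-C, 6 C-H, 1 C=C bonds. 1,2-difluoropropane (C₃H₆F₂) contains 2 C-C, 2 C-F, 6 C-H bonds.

D(C-C) ≈ 334 kJ/mol

Let D be the C-C bond energy.
Σ(broken) = 1×D + 6×424 + 1×601 + 1×153 = 3298 + D
Σ(formed) = 2×D + 2×493 + 6×424 = 3530 + 2D
ΔH = Σ(broken) − Σ(formed) = (3298 + D) − (3530 + 2D) = −232 − D
Setting this equal to −566 kJ gives D = 334 kJ/mol.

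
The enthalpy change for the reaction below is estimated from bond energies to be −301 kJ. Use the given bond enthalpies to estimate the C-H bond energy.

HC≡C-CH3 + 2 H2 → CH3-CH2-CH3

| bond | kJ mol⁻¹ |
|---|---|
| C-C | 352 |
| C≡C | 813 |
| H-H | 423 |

Let D be the C-H bond energy.
Σ(broken) = 1×813 + 1×352 + 4×D + 2×423 = 2011 + 4D
Σ(formed) = 2×352 + 8×D = 704 + 8D
ΔH = Σ(broken) − Σ(formed) = (2011 + 4D) − (704 + 8D) = +1307 − 4D
Setting this equal to −301 kJ gives 4D = 1608, so D = 402 kJ/mol.

D(C-H) ≈ 402 kJ/mol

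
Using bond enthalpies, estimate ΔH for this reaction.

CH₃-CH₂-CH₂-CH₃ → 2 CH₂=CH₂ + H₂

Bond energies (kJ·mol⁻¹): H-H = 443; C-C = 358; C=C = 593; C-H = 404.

Bonds broken (reactants):
  C-C: 3 × 358 = 1074
  C-H: 10 × 404 = 4040
  Σ(broken) = 5114 kJ
Bonds formed (products):
  C-H: 8 × 404 = 3232
  C=C: 2 × 593 = 1186
  H-H: 1 × 443 = 443
  Σ(formed) = 4861 kJ
ΔH = Σ(broken) − Σ(formed) = 5114 − 4861 = +253 kJ

ΔH ≈ +253 kJ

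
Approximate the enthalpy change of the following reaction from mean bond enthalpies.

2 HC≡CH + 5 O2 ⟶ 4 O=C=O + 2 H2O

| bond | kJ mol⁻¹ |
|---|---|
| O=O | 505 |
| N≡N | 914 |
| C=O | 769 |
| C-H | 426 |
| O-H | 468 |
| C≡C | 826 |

Bonds broken (reactants):
  C≡C: 2 × 826 = 1652
  C-H: 4 × 426 = 1704
  O=O: 5 × 505 = 2525
  Σ(broken) = 5881 kJ
Bonds formed (products):
  C=O: 8 × 769 = 6152
  O-H: 4 × 468 = 1872
  Σ(formed) = 8024 kJ
ΔH = Σ(broken) − Σ(formed) = 5881 − 8024 = −2143 kJ

ΔH ≈ −2143 kJ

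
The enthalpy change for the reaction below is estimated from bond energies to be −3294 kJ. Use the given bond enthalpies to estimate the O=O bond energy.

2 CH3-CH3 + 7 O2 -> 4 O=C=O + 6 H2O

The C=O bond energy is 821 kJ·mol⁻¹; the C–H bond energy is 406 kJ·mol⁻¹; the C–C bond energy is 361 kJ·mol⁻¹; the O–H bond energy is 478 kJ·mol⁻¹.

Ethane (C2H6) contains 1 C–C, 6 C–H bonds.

Let D be the O=O bond energy.
Σ(broken) = 2×361 + 12×406 + 7×D = 5594 + 7D
Σ(formed) = 8×821 + 12×478 = 12304
ΔH = Σ(broken) − Σ(formed) = (5594 + 7D) − (12304) = −6710 + 7D
Setting this equal to −3294 kJ gives 7D = 3416, so D = 488 kJ/mol.

D(O=O) ≈ 488 kJ/mol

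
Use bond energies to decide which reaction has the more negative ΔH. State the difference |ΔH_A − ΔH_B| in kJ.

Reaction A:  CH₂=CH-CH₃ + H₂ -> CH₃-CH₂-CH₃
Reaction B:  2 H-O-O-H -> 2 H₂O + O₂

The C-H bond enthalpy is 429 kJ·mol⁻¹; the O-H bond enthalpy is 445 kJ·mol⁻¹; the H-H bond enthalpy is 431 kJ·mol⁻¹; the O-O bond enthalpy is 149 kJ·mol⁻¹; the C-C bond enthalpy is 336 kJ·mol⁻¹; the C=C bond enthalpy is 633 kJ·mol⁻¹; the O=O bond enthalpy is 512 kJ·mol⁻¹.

Reaction A:
  Bonds broken (reactants):
    C-C: 1 × 336 = 336
    C-H: 6 × 429 = 2574
    C=C: 1 × 633 = 633
    H-H: 1 × 431 = 431
    Σ(broken) = 3974 kJ
  Bonds formed (products):
    C-C: 2 × 336 = 672
    C-H: 8 × 429 = 3432
    Σ(formed) = 4104 kJ
  ΔH_A = 3974 − 4104 = −130 kJ
Reaction B:
  Bonds broken (reactants):
    O-H: 4 × 445 = 1780
    O-O: 2 × 149 = 298
    Σ(broken) = 2078 kJ
  Bonds formed (products):
    O-H: 4 × 445 = 1780
    O=O: 1 × 512 = 512
    Σ(formed) = 2292 kJ
  ΔH_B = 2078 − 2292 = −214 kJ
ΔH_A − ΔH_B = +84 kJ, so reaction B has the more negative ΔH; |ΔH_A − ΔH_B| = 84 kJ.

Reaction B, by 84 kJ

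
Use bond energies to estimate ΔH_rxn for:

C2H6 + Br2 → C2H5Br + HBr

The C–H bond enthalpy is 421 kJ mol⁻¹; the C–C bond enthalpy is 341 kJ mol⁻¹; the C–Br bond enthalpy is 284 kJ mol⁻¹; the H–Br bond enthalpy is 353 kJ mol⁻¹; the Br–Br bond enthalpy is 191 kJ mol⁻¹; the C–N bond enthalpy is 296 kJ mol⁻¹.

ΔH ≈ −25 kJ

Bonds broken (reactants):
  Br–Br: 1 × 191 = 191
  C–C: 1 × 341 = 341
  C–H: 6 × 421 = 2526
  Σ(broken) = 3058 kJ
Bonds formed (products):
  C–Br: 1 × 284 = 284
  C–C: 1 × 341 = 341
  C–H: 5 × 421 = 2105
  H–Br: 1 × 353 = 353
  Σ(formed) = 3083 kJ
ΔH = Σ(broken) − Σ(formed) = 3058 − 3083 = −25 kJ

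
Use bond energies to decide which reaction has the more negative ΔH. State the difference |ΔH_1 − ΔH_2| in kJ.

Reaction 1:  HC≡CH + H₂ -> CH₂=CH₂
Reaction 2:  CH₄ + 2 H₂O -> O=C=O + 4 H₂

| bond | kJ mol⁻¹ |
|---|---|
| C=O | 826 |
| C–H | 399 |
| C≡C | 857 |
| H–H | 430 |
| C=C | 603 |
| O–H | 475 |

Reaction 1, by 238 kJ

Reaction 1:
  Bonds broken (reactants):
    C≡C: 1 × 857 = 857
    C–H: 2 × 399 = 798
    H–H: 1 × 430 = 430
    Σ(broken) = 2085 kJ
  Bonds formed (products):
    C–H: 4 × 399 = 1596
    C=C: 1 × 603 = 603
    Σ(formed) = 2199 kJ
  ΔH_1 = 2085 − 2199 = −114 kJ
Reaction 2:
  Bonds broken (reactants):
    C–H: 4 × 399 = 1596
    O–H: 4 × 475 = 1900
    Σ(broken) = 3496 kJ
  Bonds formed (products):
    C=O: 2 × 826 = 1652
    H–H: 4 × 430 = 1720
    Σ(formed) = 3372 kJ
  ΔH_2 = 3496 − 3372 = +124 kJ
ΔH_1 − ΔH_2 = −238 kJ, so reaction 1 has the more negative ΔH; |ΔH_1 − ΔH_2| = 238 kJ.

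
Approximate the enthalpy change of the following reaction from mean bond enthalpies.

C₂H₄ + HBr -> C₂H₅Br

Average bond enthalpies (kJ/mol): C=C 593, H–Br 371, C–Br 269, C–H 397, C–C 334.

Bonds broken (reactants):
  C–H: 4 × 397 = 1588
  C=C: 1 × 593 = 593
  H–Br: 1 × 371 = 371
  Σ(broken) = 2552 kJ
Bonds formed (products):
  C–Br: 1 × 269 = 269
  C–C: 1 × 334 = 334
  C–H: 5 × 397 = 1985
  Σ(formed) = 2588 kJ
ΔH = Σ(broken) − Σ(formed) = 2552 − 2588 = −36 kJ

ΔH ≈ −36 kJ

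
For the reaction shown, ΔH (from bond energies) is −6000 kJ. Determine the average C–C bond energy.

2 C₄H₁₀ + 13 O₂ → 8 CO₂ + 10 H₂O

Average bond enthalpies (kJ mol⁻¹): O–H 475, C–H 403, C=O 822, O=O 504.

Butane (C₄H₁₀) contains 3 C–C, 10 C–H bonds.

D(C–C) ≈ 340 kJ/mol

Let D be the C–C bond energy.
Σ(broken) = 6×D + 20×403 + 13×504 = 14612 + 6D
Σ(formed) = 16×822 + 20×475 = 22652
ΔH = Σ(broken) − Σ(formed) = (14612 + 6D) − (22652) = −8040 + 6D
Setting this equal to −6000 kJ gives 6D = 2040, so D = 340 kJ/mol.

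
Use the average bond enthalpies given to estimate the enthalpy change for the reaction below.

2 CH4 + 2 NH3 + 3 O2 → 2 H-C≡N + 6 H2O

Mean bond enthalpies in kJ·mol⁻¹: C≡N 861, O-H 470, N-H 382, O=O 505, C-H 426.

ΔH ≈ −999 kJ

Bonds broken (reactants):
  C-H: 8 × 426 = 3408
  N-H: 6 × 382 = 2292
  O=O: 3 × 505 = 1515
  Σ(broken) = 7215 kJ
Bonds formed (products):
  C≡N: 2 × 861 = 1722
  C-H: 2 × 426 = 852
  O-H: 12 × 470 = 5640
  Σ(formed) = 8214 kJ
ΔH = Σ(broken) − Σ(formed) = 7215 − 8214 = −999 kJ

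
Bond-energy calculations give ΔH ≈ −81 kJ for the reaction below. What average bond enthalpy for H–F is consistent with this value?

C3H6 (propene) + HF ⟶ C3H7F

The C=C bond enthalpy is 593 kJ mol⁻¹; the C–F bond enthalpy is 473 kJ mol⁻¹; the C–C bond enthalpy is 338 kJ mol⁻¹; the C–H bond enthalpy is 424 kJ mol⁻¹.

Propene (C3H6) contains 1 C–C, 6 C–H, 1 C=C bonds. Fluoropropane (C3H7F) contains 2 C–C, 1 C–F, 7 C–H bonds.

D(H–F) ≈ 561 kJ/mol

Let D be the H–F bond energy.
Σ(broken) = 1×338 + 6×424 + 1×593 + 1×D = 3475 + D
Σ(formed) = 2×338 + 1×473 + 7×424 = 4117
ΔH = Σ(broken) − Σ(formed) = (3475 + D) − (4117) = −642 + D
Setting this equal to −81 kJ gives D = 561 kJ/mol.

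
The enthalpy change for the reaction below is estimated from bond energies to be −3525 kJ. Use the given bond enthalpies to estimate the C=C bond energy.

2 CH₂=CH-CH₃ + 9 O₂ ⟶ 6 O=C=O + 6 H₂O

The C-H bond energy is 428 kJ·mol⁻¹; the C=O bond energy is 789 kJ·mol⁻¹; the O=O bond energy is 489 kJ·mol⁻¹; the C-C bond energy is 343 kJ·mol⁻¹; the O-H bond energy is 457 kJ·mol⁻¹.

Let D be the C=C bond energy.
Σ(broken) = 2×343 + 12×428 + 2×D + 9×489 = 10223 + 2D
Σ(formed) = 12×789 + 12×457 = 14952
ΔH = Σ(broken) − Σ(formed) = (10223 + 2D) − (14952) = −4729 + 2D
Setting this equal to −3525 kJ gives 2D = 1204, so D = 602 kJ/mol.

D(C=C) ≈ 602 kJ/mol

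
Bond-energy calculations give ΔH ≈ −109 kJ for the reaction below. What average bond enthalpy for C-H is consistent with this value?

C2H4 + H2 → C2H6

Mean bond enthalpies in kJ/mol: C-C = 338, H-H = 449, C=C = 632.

Let D be the C-H bond energy.
Σ(broken) = 4×D + 1×632 + 1×449 = 1081 + 4D
Σ(formed) = 1×338 + 6×D = 338 + 6D
ΔH = Σ(broken) − Σ(formed) = (1081 + 4D) − (338 + 6D) = +743 − 2D
Setting this equal to −109 kJ gives 2D = 852, so D = 426 kJ/mol.

D(C-H) ≈ 426 kJ/mol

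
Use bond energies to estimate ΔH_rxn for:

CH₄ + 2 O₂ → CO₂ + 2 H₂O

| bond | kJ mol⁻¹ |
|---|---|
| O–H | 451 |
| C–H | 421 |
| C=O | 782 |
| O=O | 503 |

ΔH ≈ −678 kJ

Bonds broken (reactants):
  C–H: 4 × 421 = 1684
  O=O: 2 × 503 = 1006
  Σ(broken) = 2690 kJ
Bonds formed (products):
  C=O: 2 × 782 = 1564
  O–H: 4 × 451 = 1804
  Σ(formed) = 3368 kJ
ΔH = Σ(broken) − Σ(formed) = 2690 − 3368 = −678 kJ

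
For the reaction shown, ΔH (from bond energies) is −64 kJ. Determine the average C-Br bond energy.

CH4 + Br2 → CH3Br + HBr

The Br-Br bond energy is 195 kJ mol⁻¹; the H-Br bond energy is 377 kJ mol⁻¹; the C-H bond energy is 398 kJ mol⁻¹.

Let D be the C-Br bond energy.
Σ(broken) = 1×195 + 4×398 = 1787
Σ(formed) = 1×D + 3×398 + 1×377 = 1571 + D
ΔH = Σ(broken) − Σ(formed) = (1787) − (1571 + D) = +216 − D
Setting this equal to −64 kJ gives D = 280 kJ/mol.

D(C-Br) ≈ 280 kJ/mol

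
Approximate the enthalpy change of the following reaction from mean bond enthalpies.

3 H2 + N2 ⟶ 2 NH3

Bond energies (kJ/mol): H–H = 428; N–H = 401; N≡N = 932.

ΔH ≈ −190 kJ

Bonds broken (reactants):
  H–H: 3 × 428 = 1284
  N≡N: 1 × 932 = 932
  Σ(broken) = 2216 kJ
Bonds formed (products):
  N–H: 6 × 401 = 2406
  Σ(formed) = 2406 kJ
ΔH = Σ(broken) − Σ(formed) = 2216 − 2406 = −190 kJ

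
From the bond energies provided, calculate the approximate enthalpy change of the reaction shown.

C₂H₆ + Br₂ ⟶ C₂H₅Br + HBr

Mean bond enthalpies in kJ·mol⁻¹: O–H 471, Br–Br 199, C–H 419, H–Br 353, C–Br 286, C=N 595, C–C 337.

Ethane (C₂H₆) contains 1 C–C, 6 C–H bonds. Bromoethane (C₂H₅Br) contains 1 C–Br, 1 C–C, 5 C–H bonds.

ΔH ≈ −21 kJ

Bonds broken (reactants):
  Br–Br: 1 × 199 = 199
  C–C: 1 × 337 = 337
  C–H: 6 × 419 = 2514
  Σ(broken) = 3050 kJ
Bonds formed (products):
  C–Br: 1 × 286 = 286
  C–C: 1 × 337 = 337
  C–H: 5 × 419 = 2095
  H–Br: 1 × 353 = 353
  Σ(formed) = 3071 kJ
ΔH = Σ(broken) − Σ(formed) = 3050 − 3071 = −21 kJ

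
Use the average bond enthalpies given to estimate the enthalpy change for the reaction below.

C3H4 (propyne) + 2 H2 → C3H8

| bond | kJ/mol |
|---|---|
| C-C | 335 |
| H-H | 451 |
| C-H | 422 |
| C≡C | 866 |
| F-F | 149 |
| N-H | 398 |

ΔH ≈ −255 kJ

Bonds broken (reactants):
  C≡C: 1 × 866 = 866
  C-C: 1 × 335 = 335
  C-H: 4 × 422 = 1688
  H-H: 2 × 451 = 902
  Σ(broken) = 3791 kJ
Bonds formed (products):
  C-C: 2 × 335 = 670
  C-H: 8 × 422 = 3376
  Σ(formed) = 4046 kJ
ΔH = Σ(broken) − Σ(formed) = 3791 − 4046 = −255 kJ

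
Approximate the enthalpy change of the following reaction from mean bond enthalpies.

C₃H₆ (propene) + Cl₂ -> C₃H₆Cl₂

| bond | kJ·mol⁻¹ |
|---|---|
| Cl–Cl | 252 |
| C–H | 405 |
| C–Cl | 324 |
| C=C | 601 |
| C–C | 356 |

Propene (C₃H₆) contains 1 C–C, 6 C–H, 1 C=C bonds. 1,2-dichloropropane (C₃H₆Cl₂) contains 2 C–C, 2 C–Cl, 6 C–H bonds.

Bonds broken (reactants):
  C–C: 1 × 356 = 356
  C–H: 6 × 405 = 2430
  C=C: 1 × 601 = 601
  Cl–Cl: 1 × 252 = 252
  Σ(broken) = 3639 kJ
Bonds formed (products):
  C–C: 2 × 356 = 712
  C–Cl: 2 × 324 = 648
  C–H: 6 × 405 = 2430
  Σ(formed) = 3790 kJ
ΔH = Σ(broken) − Σ(formed) = 3639 − 3790 = −151 kJ

ΔH ≈ −151 kJ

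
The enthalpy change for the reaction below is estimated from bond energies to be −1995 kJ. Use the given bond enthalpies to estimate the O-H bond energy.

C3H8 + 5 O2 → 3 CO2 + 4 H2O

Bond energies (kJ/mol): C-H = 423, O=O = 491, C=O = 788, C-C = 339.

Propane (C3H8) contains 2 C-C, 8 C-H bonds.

D(O-H) ≈ 473 kJ/mol

Let D be the O-H bond energy.
Σ(broken) = 2×339 + 8×423 + 5×491 = 6517
Σ(formed) = 6×788 + 8×D = 4728 + 8D
ΔH = Σ(broken) − Σ(formed) = (6517) − (4728 + 8D) = +1789 − 8D
Setting this equal to −1995 kJ gives 8D = 3784, so D = 473 kJ/mol.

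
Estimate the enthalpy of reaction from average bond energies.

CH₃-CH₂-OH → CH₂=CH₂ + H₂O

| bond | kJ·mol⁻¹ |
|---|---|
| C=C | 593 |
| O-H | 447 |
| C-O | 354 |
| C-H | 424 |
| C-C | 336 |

Bonds broken (reactants):
  C-C: 1 × 336 = 336
  C-H: 5 × 424 = 2120
  C-O: 1 × 354 = 354
  O-H: 1 × 447 = 447
  Σ(broken) = 3257 kJ
Bonds formed (products):
  C-H: 4 × 424 = 1696
  C=C: 1 × 593 = 593
  O-H: 2 × 447 = 894
  Σ(formed) = 3183 kJ
ΔH = Σ(broken) − Σ(formed) = 3257 − 3183 = +74 kJ

ΔH ≈ +74 kJ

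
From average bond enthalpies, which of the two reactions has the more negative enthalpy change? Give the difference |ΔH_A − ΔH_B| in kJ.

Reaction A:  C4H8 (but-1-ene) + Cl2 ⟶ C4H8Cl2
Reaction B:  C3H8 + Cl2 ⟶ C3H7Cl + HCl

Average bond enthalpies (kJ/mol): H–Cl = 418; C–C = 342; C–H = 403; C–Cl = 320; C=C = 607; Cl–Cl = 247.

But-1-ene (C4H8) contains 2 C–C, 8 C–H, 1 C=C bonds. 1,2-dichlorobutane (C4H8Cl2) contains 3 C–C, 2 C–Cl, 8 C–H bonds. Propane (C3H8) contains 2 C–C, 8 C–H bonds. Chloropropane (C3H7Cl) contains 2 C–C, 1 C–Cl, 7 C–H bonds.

Reaction A, by 40 kJ

Reaction A:
  Bonds broken (reactants):
    C–C: 2 × 342 = 684
    C–H: 8 × 403 = 3224
    C=C: 1 × 607 = 607
    Cl–Cl: 1 × 247 = 247
    Σ(broken) = 4762 kJ
  Bonds formed (products):
    C–C: 3 × 342 = 1026
    C–Cl: 2 × 320 = 640
    C–H: 8 × 403 = 3224
    Σ(formed) = 4890 kJ
  ΔH_A = 4762 − 4890 = −128 kJ
Reaction B:
  Bonds broken (reactants):
    C–C: 2 × 342 = 684
    C–H: 8 × 403 = 3224
    Cl–Cl: 1 × 247 = 247
    Σ(broken) = 4155 kJ
  Bonds formed (products):
    C–C: 2 × 342 = 684
    C–Cl: 1 × 320 = 320
    C–H: 7 × 403 = 2821
    H–Cl: 1 × 418 = 418
    Σ(formed) = 4243 kJ
  ΔH_B = 4155 − 4243 = −88 kJ
ΔH_A − ΔH_B = −40 kJ, so reaction A has the more negative ΔH; |ΔH_A − ΔH_B| = 40 kJ.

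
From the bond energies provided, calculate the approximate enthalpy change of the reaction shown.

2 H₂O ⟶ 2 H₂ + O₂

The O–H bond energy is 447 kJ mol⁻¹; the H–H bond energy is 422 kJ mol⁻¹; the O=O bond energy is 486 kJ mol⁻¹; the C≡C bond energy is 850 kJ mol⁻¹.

ΔH ≈ +458 kJ

Bonds broken (reactants):
  O–H: 4 × 447 = 1788
  Σ(broken) = 1788 kJ
Bonds formed (products):
  H–H: 2 × 422 = 844
  O=O: 1 × 486 = 486
  Σ(formed) = 1330 kJ
ΔH = Σ(broken) − Σ(formed) = 1788 − 1330 = +458 kJ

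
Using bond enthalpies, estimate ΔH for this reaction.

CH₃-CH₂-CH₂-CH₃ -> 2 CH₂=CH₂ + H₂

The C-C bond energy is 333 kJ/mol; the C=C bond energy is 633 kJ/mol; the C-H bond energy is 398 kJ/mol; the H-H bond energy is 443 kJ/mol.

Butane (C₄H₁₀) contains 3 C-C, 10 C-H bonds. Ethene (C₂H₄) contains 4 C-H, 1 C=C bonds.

Bonds broken (reactants):
  C-C: 3 × 333 = 999
  C-H: 10 × 398 = 3980
  Σ(broken) = 4979 kJ
Bonds formed (products):
  C-H: 8 × 398 = 3184
  C=C: 2 × 633 = 1266
  H-H: 1 × 443 = 443
  Σ(formed) = 4893 kJ
ΔH = Σ(broken) − Σ(formed) = 4979 − 4893 = +86 kJ

ΔH ≈ +86 kJ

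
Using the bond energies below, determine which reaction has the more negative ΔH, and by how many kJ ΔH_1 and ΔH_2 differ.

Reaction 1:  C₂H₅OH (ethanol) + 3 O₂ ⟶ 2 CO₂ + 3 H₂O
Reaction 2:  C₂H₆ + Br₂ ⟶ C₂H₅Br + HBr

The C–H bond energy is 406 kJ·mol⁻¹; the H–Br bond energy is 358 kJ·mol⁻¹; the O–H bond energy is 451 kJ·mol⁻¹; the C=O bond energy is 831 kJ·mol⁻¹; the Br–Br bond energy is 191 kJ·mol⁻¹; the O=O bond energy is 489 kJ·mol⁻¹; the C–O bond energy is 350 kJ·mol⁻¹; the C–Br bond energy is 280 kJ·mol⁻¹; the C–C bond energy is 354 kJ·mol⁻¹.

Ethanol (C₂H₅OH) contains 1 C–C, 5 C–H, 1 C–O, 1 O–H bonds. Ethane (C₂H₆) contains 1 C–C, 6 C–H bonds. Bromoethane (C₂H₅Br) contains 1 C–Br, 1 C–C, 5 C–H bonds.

Reaction 1, by 1337 kJ

Reaction 1:
  Bonds broken (reactants):
    C–C: 1 × 354 = 354
    C–H: 5 × 406 = 2030
    C–O: 1 × 350 = 350
    O–H: 1 × 451 = 451
    O=O: 3 × 489 = 1467
    Σ(broken) = 4652 kJ
  Bonds formed (products):
    C=O: 4 × 831 = 3324
    O–H: 6 × 451 = 2706
    Σ(formed) = 6030 kJ
  ΔH_1 = 4652 − 6030 = −1378 kJ
Reaction 2:
  Bonds broken (reactants):
    Br–Br: 1 × 191 = 191
    C–C: 1 × 354 = 354
    C–H: 6 × 406 = 2436
    Σ(broken) = 2981 kJ
  Bonds formed (products):
    C–Br: 1 × 280 = 280
    C–C: 1 × 354 = 354
    C–H: 5 × 406 = 2030
    H–Br: 1 × 358 = 358
    Σ(formed) = 3022 kJ
  ΔH_2 = 2981 − 3022 = −41 kJ
ΔH_1 − ΔH_2 = −1337 kJ, so reaction 1 has the more negative ΔH; |ΔH_1 − ΔH_2| = 1337 kJ.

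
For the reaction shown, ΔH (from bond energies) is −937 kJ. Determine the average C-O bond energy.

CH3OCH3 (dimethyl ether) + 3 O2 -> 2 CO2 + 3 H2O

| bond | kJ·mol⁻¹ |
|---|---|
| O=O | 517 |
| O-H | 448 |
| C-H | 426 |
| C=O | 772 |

D(C-O) ≈ 366 kJ/mol

Let D be the C-O bond energy.
Σ(broken) = 6×426 + 2×D + 3×517 = 4107 + 2D
Σ(formed) = 4×772 + 6×448 = 5776
ΔH = Σ(broken) − Σ(formed) = (4107 + 2D) − (5776) = −1669 + 2D
Setting this equal to −937 kJ gives 2D = 732, so D = 366 kJ/mol.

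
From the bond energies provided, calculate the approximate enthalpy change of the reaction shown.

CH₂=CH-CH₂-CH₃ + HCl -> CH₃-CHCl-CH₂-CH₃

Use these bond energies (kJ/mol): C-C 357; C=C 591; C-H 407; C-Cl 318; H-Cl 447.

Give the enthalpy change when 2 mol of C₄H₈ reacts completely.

ΔH = −88 kJ

Bonds broken (reactants):
  C-C: 2 × 357 = 714
  C-H: 8 × 407 = 3256
  C=C: 1 × 591 = 591
  H-Cl: 1 × 447 = 447
  Σ(broken) = 5008 kJ
Bonds formed (products):
  C-C: 3 × 357 = 1071
  C-Cl: 1 × 318 = 318
  C-H: 9 × 407 = 3663
  Σ(formed) = 5052 kJ
ΔH = Σ(broken) − Σ(formed) = 5008 − 5052 = −44 kJ
For 2× the reaction as written: 2 × (−44) = −88 kJ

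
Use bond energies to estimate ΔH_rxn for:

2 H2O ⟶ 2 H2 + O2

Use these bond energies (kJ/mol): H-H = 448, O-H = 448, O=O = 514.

Bonds broken (reactants):
  O-H: 4 × 448 = 1792
  Σ(broken) = 1792 kJ
Bonds formed (products):
  H-H: 2 × 448 = 896
  O=O: 1 × 514 = 514
  Σ(formed) = 1410 kJ
ΔH = Σ(broken) − Σ(formed) = 1792 − 1410 = +382 kJ

ΔH ≈ +382 kJ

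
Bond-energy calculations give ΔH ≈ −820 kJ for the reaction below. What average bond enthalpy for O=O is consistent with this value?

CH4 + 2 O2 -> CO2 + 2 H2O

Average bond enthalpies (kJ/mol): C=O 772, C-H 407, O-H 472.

Let D be the O=O bond energy.
Σ(broken) = 4×407 + 2×D = 1628 + 2D
Σ(formed) = 2×772 + 4×472 = 3432
ΔH = Σ(broken) − Σ(formed) = (1628 + 2D) − (3432) = −1804 + 2D
Setting this equal to −820 kJ gives 2D = 984, so D = 492 kJ/mol.

D(O=O) ≈ 492 kJ/mol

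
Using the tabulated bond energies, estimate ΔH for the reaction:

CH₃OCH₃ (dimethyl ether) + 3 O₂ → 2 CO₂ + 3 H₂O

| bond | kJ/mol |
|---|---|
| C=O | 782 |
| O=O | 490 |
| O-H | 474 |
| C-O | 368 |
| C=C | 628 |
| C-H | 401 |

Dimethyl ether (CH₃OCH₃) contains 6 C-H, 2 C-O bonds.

Bonds broken (reactants):
  C-H: 6 × 401 = 2406
  C-O: 2 × 368 = 736
  O=O: 3 × 490 = 1470
  Σ(broken) = 4612 kJ
Bonds formed (products):
  C=O: 4 × 782 = 3128
  O-H: 6 × 474 = 2844
  Σ(formed) = 5972 kJ
ΔH = Σ(broken) − Σ(formed) = 4612 − 5972 = −1360 kJ

ΔH ≈ −1360 kJ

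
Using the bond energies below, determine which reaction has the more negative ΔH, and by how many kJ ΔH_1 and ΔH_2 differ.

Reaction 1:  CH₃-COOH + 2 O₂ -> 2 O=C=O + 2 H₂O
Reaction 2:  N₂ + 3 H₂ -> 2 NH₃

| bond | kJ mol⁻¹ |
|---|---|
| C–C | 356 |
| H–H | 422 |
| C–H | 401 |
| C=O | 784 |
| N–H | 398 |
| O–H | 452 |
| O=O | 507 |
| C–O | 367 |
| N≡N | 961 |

Reaction 1:
  Bonds broken (reactants):
    C–C: 1 × 356 = 356
    C–H: 3 × 401 = 1203
    C–O: 1 × 367 = 367
    C=O: 1 × 784 = 784
    O–H: 1 × 452 = 452
    O=O: 2 × 507 = 1014
    Σ(broken) = 4176 kJ
  Bonds formed (products):
    C=O: 4 × 784 = 3136
    O–H: 4 × 452 = 1808
    Σ(formed) = 4944 kJ
  ΔH_1 = 4176 − 4944 = −768 kJ
Reaction 2:
  Bonds broken (reactants):
    H–H: 3 × 422 = 1266
    N≡N: 1 × 961 = 961
    Σ(broken) = 2227 kJ
  Bonds formed (products):
    N–H: 6 × 398 = 2388
    Σ(formed) = 2388 kJ
  ΔH_2 = 2227 − 2388 = −161 kJ
ΔH_1 − ΔH_2 = −607 kJ, so reaction 1 has the more negative ΔH; |ΔH_1 − ΔH_2| = 607 kJ.

Reaction 1, by 607 kJ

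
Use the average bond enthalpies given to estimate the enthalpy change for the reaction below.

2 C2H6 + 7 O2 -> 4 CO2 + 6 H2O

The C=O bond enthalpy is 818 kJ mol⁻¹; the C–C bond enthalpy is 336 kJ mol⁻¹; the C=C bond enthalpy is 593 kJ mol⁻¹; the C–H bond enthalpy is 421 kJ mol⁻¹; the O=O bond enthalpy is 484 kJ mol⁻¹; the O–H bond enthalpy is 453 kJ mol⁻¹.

Bonds broken (reactants):
  C–C: 2 × 336 = 672
  C–H: 12 × 421 = 5052
  O=O: 7 × 484 = 3388
  Σ(broken) = 9112 kJ
Bonds formed (products):
  C=O: 8 × 818 = 6544
  O–H: 12 × 453 = 5436
  Σ(formed) = 11980 kJ
ΔH = Σ(broken) − Σ(formed) = 9112 − 11980 = −2868 kJ

ΔH ≈ −2868 kJ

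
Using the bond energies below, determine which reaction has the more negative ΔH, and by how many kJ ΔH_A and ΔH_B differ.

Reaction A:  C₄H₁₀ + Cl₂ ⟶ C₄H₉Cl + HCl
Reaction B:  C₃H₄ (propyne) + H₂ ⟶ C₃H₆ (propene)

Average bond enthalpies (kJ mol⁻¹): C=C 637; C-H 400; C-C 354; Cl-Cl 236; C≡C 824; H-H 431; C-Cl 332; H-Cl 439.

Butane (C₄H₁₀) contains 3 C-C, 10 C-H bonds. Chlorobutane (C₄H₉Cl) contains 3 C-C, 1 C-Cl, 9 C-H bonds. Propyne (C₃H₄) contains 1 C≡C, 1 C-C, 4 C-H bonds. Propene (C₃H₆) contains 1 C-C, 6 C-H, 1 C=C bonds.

Reaction A:
  Bonds broken (reactants):
    C-C: 3 × 354 = 1062
    C-H: 10 × 400 = 4000
    Cl-Cl: 1 × 236 = 236
    Σ(broken) = 5298 kJ
  Bonds formed (products):
    C-C: 3 × 354 = 1062
    C-Cl: 1 × 332 = 332
    C-H: 9 × 400 = 3600
    H-Cl: 1 × 439 = 439
    Σ(formed) = 5433 kJ
  ΔH_A = 5298 − 5433 = −135 kJ
Reaction B:
  Bonds broken (reactants):
    C≡C: 1 × 824 = 824
    C-C: 1 × 354 = 354
    C-H: 4 × 400 = 1600
    H-H: 1 × 431 = 431
    Σ(broken) = 3209 kJ
  Bonds formed (products):
    C-C: 1 × 354 = 354
    C-H: 6 × 400 = 2400
    C=C: 1 × 637 = 637
    Σ(formed) = 3391 kJ
  ΔH_B = 3209 − 3391 = −182 kJ
ΔH_A − ΔH_B = +47 kJ, so reaction B has the more negative ΔH; |ΔH_A − ΔH_B| = 47 kJ.

Reaction B, by 47 kJ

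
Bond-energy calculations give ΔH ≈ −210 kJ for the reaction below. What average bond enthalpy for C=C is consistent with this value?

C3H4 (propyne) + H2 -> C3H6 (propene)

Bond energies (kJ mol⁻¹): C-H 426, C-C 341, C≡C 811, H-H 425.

Let D be the C=C bond energy.
Σ(broken) = 1×811 + 1×341 + 4×426 + 1×425 = 3281
Σ(formed) = 1×341 + 6×426 + 1×D = 2897 + D
ΔH = Σ(broken) − Σ(formed) = (3281) − (2897 + D) = +384 − D
Setting this equal to −210 kJ gives D = 594 kJ/mol.

D(C=C) ≈ 594 kJ/mol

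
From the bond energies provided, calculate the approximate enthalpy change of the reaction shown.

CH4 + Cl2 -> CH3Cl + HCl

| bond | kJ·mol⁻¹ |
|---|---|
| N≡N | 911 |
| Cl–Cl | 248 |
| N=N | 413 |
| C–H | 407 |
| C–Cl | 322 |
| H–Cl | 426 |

Bonds broken (reactants):
  C–H: 4 × 407 = 1628
  Cl–Cl: 1 × 248 = 248
  Σ(broken) = 1876 kJ
Bonds formed (products):
  C–Cl: 1 × 322 = 322
  C–H: 3 × 407 = 1221
  H–Cl: 1 × 426 = 426
  Σ(formed) = 1969 kJ
ΔH = Σ(broken) − Σ(formed) = 1876 − 1969 = −93 kJ

ΔH ≈ −93 kJ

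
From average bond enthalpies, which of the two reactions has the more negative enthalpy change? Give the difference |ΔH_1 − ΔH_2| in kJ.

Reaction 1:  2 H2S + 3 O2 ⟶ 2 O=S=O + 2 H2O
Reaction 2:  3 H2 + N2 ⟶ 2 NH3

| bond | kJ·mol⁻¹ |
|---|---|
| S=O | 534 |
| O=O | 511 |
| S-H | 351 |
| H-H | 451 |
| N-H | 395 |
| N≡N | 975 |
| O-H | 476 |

Reaction 1, by 1061 kJ

Reaction 1:
  Bonds broken (reactants):
    O=O: 3 × 511 = 1533
    S-H: 4 × 351 = 1404
    Σ(broken) = 2937 kJ
  Bonds formed (products):
    O-H: 4 × 476 = 1904
    S=O: 4 × 534 = 2136
    Σ(formed) = 4040 kJ
  ΔH_1 = 2937 − 4040 = −1103 kJ
Reaction 2:
  Bonds broken (reactants):
    H-H: 3 × 451 = 1353
    N≡N: 1 × 975 = 975
    Σ(broken) = 2328 kJ
  Bonds formed (products):
    N-H: 6 × 395 = 2370
    Σ(formed) = 2370 kJ
  ΔH_2 = 2328 − 2370 = −42 kJ
ΔH_1 − ΔH_2 = −1061 kJ, so reaction 1 has the more negative ΔH; |ΔH_1 − ΔH_2| = 1061 kJ.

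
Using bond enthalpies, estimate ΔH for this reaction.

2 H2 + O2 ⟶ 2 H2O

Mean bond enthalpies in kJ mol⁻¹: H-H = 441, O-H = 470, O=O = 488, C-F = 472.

ΔH ≈ −510 kJ

Bonds broken (reactants):
  H-H: 2 × 441 = 882
  O=O: 1 × 488 = 488
  Σ(broken) = 1370 kJ
Bonds formed (products):
  O-H: 4 × 470 = 1880
  Σ(formed) = 1880 kJ
ΔH = Σ(broken) − Σ(formed) = 1370 − 1880 = −510 kJ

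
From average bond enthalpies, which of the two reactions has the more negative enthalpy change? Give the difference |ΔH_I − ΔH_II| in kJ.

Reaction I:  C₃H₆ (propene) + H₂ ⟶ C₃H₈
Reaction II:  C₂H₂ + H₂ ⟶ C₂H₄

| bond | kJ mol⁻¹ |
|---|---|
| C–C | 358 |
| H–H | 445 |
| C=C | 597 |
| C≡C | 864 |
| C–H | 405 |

Reaction I:
  Bonds broken (reactants):
    C–C: 1 × 358 = 358
    C–H: 6 × 405 = 2430
    C=C: 1 × 597 = 597
    H–H: 1 × 445 = 445
    Σ(broken) = 3830 kJ
  Bonds formed (products):
    C–C: 2 × 358 = 716
    C–H: 8 × 405 = 3240
    Σ(formed) = 3956 kJ
  ΔH_I = 3830 − 3956 = −126 kJ
Reaction II:
  Bonds broken (reactants):
    C≡C: 1 × 864 = 864
    C–H: 2 × 405 = 810
    H–H: 1 × 445 = 445
    Σ(broken) = 2119 kJ
  Bonds formed (products):
    C–H: 4 × 405 = 1620
    C=C: 1 × 597 = 597
    Σ(formed) = 2217 kJ
  ΔH_II = 2119 − 2217 = −98 kJ
ΔH_I − ΔH_II = −28 kJ, so reaction I has the more negative ΔH; |ΔH_I − ΔH_II| = 28 kJ.

Reaction I, by 28 kJ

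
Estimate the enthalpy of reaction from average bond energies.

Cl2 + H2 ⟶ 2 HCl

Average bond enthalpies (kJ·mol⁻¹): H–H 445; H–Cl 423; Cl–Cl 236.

ΔH ≈ −165 kJ

Bonds broken (reactants):
  Cl–Cl: 1 × 236 = 236
  H–H: 1 × 445 = 445
  Σ(broken) = 681 kJ
Bonds formed (products):
  H–Cl: 2 × 423 = 846
  Σ(formed) = 846 kJ
ΔH = Σ(broken) − Σ(formed) = 681 − 846 = −165 kJ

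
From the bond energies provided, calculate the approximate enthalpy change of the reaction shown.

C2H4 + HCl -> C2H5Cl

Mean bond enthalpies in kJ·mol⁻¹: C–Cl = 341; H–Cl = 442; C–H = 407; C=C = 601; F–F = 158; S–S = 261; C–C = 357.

ΔH ≈ −62 kJ

Bonds broken (reactants):
  C–H: 4 × 407 = 1628
  C=C: 1 × 601 = 601
  H–Cl: 1 × 442 = 442
  Σ(broken) = 2671 kJ
Bonds formed (products):
  C–C: 1 × 357 = 357
  C–Cl: 1 × 341 = 341
  C–H: 5 × 407 = 2035
  Σ(formed) = 2733 kJ
ΔH = Σ(broken) − Σ(formed) = 2671 − 2733 = −62 kJ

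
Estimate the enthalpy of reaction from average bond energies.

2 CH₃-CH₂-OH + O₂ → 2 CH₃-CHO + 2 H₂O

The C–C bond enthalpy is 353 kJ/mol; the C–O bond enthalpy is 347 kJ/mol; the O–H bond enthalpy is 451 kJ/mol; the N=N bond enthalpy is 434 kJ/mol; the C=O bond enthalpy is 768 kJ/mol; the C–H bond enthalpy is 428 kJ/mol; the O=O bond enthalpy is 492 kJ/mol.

Bonds broken (reactants):
  C–C: 2 × 353 = 706
  C–H: 10 × 428 = 4280
  C–O: 2 × 347 = 694
  O–H: 2 × 451 = 902
  O=O: 1 × 492 = 492
  Σ(broken) = 7074 kJ
Bonds formed (products):
  C–C: 2 × 353 = 706
  C–H: 8 × 428 = 3424
  C=O: 2 × 768 = 1536
  O–H: 4 × 451 = 1804
  Σ(formed) = 7470 kJ
ΔH = Σ(broken) − Σ(formed) = 7074 − 7470 = −396 kJ

ΔH ≈ −396 kJ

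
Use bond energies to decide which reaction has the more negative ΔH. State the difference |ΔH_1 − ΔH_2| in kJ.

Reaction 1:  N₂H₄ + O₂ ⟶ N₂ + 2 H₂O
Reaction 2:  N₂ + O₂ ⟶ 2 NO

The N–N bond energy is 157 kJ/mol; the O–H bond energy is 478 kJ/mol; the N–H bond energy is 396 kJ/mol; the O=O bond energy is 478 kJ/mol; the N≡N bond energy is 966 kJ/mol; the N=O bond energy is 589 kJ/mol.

Reaction 1:
  Bonds broken (reactants):
    N–H: 4 × 396 = 1584
    N–N: 1 × 157 = 157
    O=O: 1 × 478 = 478
    Σ(broken) = 2219 kJ
  Bonds formed (products):
    N≡N: 1 × 966 = 966
    O–H: 4 × 478 = 1912
    Σ(formed) = 2878 kJ
  ΔH_1 = 2219 − 2878 = −659 kJ
Reaction 2:
  Bonds broken (reactants):
    N≡N: 1 × 966 = 966
    O=O: 1 × 478 = 478
    Σ(broken) = 1444 kJ
  Bonds formed (products):
    N=O: 2 × 589 = 1178
    Σ(formed) = 1178 kJ
  ΔH_2 = 1444 − 1178 = +266 kJ
ΔH_1 − ΔH_2 = −925 kJ, so reaction 1 has the more negative ΔH; |ΔH_1 − ΔH_2| = 925 kJ.

Reaction 1, by 925 kJ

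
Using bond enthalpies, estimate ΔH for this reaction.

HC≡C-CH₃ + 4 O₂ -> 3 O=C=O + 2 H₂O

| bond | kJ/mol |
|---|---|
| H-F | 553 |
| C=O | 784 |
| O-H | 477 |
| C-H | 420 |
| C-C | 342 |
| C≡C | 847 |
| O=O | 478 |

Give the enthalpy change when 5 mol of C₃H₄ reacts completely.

Bonds broken (reactants):
  C≡C: 1 × 847 = 847
  C-C: 1 × 342 = 342
  C-H: 4 × 420 = 1680
  O=O: 4 × 478 = 1912
  Σ(broken) = 4781 kJ
Bonds formed (products):
  C=O: 6 × 784 = 4704
  O-H: 4 × 477 = 1908
  Σ(formed) = 6612 kJ
ΔH = Σ(broken) − Σ(formed) = 4781 − 6612 = −1831 kJ
For 5× the reaction as written: 5 × (−1831) = −9155 kJ

ΔH = −9155 kJ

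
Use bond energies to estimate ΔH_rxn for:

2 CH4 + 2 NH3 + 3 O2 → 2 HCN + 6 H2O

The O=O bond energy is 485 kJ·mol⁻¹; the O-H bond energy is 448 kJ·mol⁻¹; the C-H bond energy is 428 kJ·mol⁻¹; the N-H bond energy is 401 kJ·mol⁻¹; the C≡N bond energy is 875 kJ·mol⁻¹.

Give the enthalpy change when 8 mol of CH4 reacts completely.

Bonds broken (reactants):
  C-H: 8 × 428 = 3424
  N-H: 6 × 401 = 2406
  O=O: 3 × 485 = 1455
  Σ(broken) = 7285 kJ
Bonds formed (products):
  C≡N: 2 × 875 = 1750
  C-H: 2 × 428 = 856
  O-H: 12 × 448 = 5376
  Σ(formed) = 7982 kJ
ΔH = Σ(broken) − Σ(formed) = 7285 − 7982 = −697 kJ
For 4× the reaction as written: 4 × (−697) = −2788 kJ

ΔH = −2788 kJ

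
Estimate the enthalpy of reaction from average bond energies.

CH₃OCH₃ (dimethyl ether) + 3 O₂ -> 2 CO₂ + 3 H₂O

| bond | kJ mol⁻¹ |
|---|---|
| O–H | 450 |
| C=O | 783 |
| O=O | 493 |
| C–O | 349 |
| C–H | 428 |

ΔH ≈ −1087 kJ

Bonds broken (reactants):
  C–H: 6 × 428 = 2568
  C–O: 2 × 349 = 698
  O=O: 3 × 493 = 1479
  Σ(broken) = 4745 kJ
Bonds formed (products):
  C=O: 4 × 783 = 3132
  O–H: 6 × 450 = 2700
  Σ(formed) = 5832 kJ
ΔH = Σ(broken) − Σ(formed) = 4745 − 5832 = −1087 kJ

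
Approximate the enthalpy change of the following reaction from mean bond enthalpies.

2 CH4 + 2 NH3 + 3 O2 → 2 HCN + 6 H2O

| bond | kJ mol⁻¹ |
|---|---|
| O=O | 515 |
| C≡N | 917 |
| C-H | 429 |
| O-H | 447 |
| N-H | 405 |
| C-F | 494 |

Bonds broken (reactants):
  C-H: 8 × 429 = 3432
  N-H: 6 × 405 = 2430
  O=O: 3 × 515 = 1545
  Σ(broken) = 7407 kJ
Bonds formed (products):
  C≡N: 2 × 917 = 1834
  C-H: 2 × 429 = 858
  O-H: 12 × 447 = 5364
  Σ(formed) = 8056 kJ
ΔH = Σ(broken) − Σ(formed) = 7407 − 8056 = −649 kJ

ΔH ≈ −649 kJ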